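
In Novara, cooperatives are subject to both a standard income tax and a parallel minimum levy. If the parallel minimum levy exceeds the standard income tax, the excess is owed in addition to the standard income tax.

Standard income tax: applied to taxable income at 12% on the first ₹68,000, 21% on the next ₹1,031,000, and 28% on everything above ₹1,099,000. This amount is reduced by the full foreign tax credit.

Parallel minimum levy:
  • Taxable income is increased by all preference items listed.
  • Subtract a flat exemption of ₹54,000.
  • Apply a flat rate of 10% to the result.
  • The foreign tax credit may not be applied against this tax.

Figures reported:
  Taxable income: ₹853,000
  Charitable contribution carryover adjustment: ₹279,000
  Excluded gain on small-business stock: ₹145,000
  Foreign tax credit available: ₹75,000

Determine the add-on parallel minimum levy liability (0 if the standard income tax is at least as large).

Parallel minimum levy:
  Adjusted income: ₹853,000 + ₹279,000 + ₹145,000 = ₹1,277,000
  Less exemption ₹54,000 → base ₹1,223,000
  ₹1,223,000 × 10% = ₹122,300

Standard income tax:
  ₹68,000 × 12% = ₹8,160
  ₹785,000 × 21% = ₹164,850
  → ₹173,010
  Less foreign tax credit ₹75,000 → ₹98,010

Excess of parallel minimum levy over standard income tax: ₹122,300 − ₹98,010 = ₹24,290.

₹24,290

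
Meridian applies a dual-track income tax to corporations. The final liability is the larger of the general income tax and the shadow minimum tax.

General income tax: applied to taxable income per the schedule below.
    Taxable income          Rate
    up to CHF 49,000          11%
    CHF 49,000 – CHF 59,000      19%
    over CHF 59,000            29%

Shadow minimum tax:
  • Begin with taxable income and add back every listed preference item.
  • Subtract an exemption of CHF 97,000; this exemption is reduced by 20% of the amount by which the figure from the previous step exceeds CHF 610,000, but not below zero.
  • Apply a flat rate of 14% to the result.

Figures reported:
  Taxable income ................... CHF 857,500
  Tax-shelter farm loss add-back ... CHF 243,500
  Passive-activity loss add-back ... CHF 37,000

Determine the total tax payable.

CHF 238,855

Shadow minimum tax:
  Adjusted income: CHF 857,500 + CHF 243,500 + CHF 37,000 = CHF 1,138,000
  Exemption: 20% × (CHF 1,138,000 − CHF 610,000) = CHF 105,600 ≥ CHF 97,000, so the exemption is fully phased out
  Base: CHF 1,138,000 − CHF 0 = CHF 1,138,000
  CHF 1,138,000 × 14% = CHF 159,320

General income tax:
  CHF 49,000 × 11% = CHF 5,390
  CHF 10,000 × 19% = CHF 1,900
  CHF 798,500 × 29% = CHF 231,565
  → CHF 238,855

CHF 238,855 > CHF 159,320, so the general income tax governs.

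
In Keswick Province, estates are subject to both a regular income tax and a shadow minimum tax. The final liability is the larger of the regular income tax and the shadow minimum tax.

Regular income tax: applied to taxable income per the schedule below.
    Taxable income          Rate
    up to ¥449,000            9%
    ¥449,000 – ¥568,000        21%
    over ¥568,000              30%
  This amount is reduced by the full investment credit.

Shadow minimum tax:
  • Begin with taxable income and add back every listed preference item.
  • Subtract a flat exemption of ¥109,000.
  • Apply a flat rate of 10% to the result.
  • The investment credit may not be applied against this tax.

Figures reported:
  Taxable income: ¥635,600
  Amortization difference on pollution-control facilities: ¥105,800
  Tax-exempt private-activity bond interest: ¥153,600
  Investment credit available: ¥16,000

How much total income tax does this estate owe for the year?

Shadow minimum tax:
  Adjusted income: ¥635,600 + ¥105,800 + ¥153,600 = ¥895,000
  Less exemption ¥109,000 → base ¥786,000
  ¥786,000 × 10% = ¥78,600

Regular income tax:
  ¥449,000 × 9% = ¥40,410
  ¥119,000 × 21% = ¥24,990
  ¥67,600 × 30% = ¥20,280
  → ¥85,680
  Less investment credit ¥16,000 → ¥69,680

¥78,600 > ¥69,680, so the shadow minimum tax is the binding amount.

¥78,600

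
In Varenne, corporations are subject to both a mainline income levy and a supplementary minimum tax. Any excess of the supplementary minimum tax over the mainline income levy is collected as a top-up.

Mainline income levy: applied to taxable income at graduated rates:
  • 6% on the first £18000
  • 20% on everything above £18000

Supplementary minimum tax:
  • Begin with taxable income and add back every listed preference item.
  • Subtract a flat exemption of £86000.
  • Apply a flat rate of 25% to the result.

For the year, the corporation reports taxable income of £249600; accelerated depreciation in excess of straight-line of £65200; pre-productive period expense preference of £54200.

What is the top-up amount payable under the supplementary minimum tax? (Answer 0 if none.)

Mainline income levy:
  £18000 × 6% = £1080
  £231600 × 20% = £46320
  → £47400

Supplementary minimum tax:
  Adjusted income: £249600 + £65200 + £54200 = £369000
  Less exemption £86000 → base £283000
  £283000 × 25% = £70750

Excess of supplementary minimum tax over mainline income levy: £70750 − £47400 = £23350.

£23350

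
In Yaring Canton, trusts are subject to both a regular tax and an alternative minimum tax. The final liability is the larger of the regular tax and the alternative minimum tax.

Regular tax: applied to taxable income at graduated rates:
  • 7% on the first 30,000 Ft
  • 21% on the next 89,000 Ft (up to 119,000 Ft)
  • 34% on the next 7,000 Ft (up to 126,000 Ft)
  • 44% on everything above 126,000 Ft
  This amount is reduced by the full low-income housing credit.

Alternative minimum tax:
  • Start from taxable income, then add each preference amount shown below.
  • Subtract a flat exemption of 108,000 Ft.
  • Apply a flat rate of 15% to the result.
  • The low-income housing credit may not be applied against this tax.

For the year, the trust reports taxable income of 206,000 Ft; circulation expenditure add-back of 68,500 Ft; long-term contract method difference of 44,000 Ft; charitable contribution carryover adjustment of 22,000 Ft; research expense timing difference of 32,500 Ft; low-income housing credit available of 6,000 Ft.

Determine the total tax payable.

Regular tax:
  30,000 Ft × 7% = 2,100 Ft
  89,000 Ft × 21% = 18,690 Ft
  7,000 Ft × 34% = 2,380 Ft
  80,000 Ft × 44% = 35,200 Ft
  → 58,370 Ft
  Less low-income housing credit 6,000 Ft → 52,370 Ft

Alternative minimum tax:
  Adjusted income: 206,000 Ft + 68,500 Ft + 44,000 Ft + 22,000 Ft + 32,500 Ft = 373,000 Ft
  Less exemption 108,000 Ft → base 265,000 Ft
  265,000 Ft × 15% = 39,750 Ft

52,370 Ft > 39,750 Ft, so the regular tax governs.

52,370 Ft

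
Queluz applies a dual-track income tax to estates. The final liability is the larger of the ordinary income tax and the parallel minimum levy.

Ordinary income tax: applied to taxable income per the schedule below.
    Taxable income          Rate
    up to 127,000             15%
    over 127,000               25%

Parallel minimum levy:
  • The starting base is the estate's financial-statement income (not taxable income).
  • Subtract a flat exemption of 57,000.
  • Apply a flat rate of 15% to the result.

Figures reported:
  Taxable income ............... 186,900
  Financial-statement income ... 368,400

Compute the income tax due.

46,710

Ordinary income tax:
  127,000 × 15% = 19,050
  59,900 × 25% = 14,975
  → 34,025

Parallel minimum levy:
  Base (financial-statement income): 368,400
  Less exemption 57,000 → base 311,400
  311,400 × 15% = 46,710

46,710 > 34,025, so the parallel minimum levy is the binding amount.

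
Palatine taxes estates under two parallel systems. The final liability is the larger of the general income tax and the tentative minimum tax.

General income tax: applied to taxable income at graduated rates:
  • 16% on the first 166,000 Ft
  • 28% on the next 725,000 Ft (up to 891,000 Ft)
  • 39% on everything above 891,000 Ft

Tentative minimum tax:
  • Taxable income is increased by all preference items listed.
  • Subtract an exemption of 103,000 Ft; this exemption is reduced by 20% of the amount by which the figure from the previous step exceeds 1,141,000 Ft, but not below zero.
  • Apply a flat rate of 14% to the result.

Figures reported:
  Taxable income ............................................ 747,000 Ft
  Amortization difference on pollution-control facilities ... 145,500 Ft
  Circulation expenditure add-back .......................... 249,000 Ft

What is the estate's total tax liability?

Tentative minimum tax:
  Adjusted income: 747,000 Ft + 145,500 Ft + 249,000 Ft = 1,141,500 Ft
  Exemption: 103,000 Ft − 20% × (1,141,500 Ft − 1,141,000 Ft) = 103,000 Ft − 100 Ft = 102,900 Ft
  Base: 1,141,500 Ft − 102,900 Ft = 1,038,600 Ft
  1,038,600 Ft × 14% = 145,404 Ft

General income tax:
  166,000 Ft × 16% = 26,560 Ft
  581,000 Ft × 28% = 162,680 Ft
  → 189,240 Ft

189,240 Ft > 145,404 Ft, so the general income tax governs.

189,240 Ft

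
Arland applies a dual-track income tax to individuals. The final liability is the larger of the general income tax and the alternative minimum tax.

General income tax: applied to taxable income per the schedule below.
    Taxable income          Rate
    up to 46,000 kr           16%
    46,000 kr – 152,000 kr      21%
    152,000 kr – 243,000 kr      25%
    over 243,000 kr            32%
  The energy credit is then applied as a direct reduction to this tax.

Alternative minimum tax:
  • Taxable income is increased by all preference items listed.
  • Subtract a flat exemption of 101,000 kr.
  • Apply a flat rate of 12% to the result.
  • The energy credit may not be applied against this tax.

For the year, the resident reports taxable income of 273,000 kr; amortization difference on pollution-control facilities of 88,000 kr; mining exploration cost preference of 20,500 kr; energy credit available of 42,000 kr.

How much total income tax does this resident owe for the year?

33,660 kr

Alternative minimum tax:
  Adjusted income: 273,000 kr + 88,000 kr + 20,500 kr = 381,500 kr
  Less exemption 101,000 kr → base 280,500 kr
  280,500 kr × 12% = 33,660 kr

General income tax:
  46,000 kr × 16% = 7,360 kr
  106,000 kr × 21% = 22,260 kr
  91,000 kr × 25% = 22,750 kr
  30,000 kr × 32% = 9,600 kr
  → 61,970 kr
  Less energy credit 42,000 kr → 19,970 kr

33,660 kr > 19,970 kr, so the alternative minimum tax is the binding amount.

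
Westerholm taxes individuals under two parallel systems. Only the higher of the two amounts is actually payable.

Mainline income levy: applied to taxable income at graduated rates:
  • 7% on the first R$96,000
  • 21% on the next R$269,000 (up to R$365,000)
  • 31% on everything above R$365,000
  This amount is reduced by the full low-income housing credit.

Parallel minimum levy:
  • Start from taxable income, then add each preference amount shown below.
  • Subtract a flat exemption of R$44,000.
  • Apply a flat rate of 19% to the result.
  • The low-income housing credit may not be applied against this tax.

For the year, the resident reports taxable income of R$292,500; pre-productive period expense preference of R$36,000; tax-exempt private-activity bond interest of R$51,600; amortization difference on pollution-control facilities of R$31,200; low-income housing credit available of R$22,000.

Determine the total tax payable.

Mainline income levy:
  R$96,000 × 7% = R$6,720
  R$196,500 × 21% = R$41,265
  → R$47,985
  Less low-income housing credit R$22,000 → R$25,985

Parallel minimum levy:
  Adjusted income: R$292,500 + R$36,000 + R$51,600 + R$31,200 = R$411,300
  Less exemption R$44,000 → base R$367,300
  R$367,300 × 19% = R$69,787

R$69,787 > R$25,985, so the parallel minimum levy is the binding amount.

R$69,787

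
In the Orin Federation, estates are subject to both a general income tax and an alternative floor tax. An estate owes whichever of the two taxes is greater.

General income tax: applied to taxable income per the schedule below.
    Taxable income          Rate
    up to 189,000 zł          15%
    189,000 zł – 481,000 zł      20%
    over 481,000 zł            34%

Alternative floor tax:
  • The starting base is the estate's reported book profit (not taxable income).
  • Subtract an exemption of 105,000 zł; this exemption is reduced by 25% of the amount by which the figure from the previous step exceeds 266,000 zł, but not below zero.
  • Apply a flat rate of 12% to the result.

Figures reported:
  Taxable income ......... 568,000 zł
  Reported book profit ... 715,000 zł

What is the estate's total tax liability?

116,330 zł

Alternative floor tax:
  Base (reported book profit): 715,000 zł
  Exemption: 25% × (715,000 zł − 266,000 zł) = 112,250 zł ≥ 105,000 zł, so the exemption is fully phased out
  Base: 715,000 zł − 0 zł = 715,000 zł
  715,000 zł × 12% = 85,800 zł

General income tax:
  189,000 zł × 15% = 28,350 zł
  292,000 zł × 20% = 58,400 zł
  87,000 zł × 34% = 29,580 zł
  → 116,330 zł

116,330 zł > 85,800 zł, so the general income tax governs.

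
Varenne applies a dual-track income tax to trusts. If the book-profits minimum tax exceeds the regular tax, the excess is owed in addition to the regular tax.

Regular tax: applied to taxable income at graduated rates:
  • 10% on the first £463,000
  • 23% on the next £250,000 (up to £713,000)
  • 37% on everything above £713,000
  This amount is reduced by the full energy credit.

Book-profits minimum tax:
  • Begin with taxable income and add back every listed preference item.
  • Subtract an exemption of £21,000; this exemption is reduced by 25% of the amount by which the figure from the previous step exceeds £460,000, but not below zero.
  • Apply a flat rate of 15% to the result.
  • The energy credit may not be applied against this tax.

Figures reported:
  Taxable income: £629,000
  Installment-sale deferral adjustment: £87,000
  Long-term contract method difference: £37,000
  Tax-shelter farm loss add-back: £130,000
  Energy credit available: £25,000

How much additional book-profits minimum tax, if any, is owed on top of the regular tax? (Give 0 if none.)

£72,970

Regular tax:
  £463,000 × 10% = £46,300
  £166,000 × 23% = £38,180
  → £84,480
  Less energy credit £25,000 → £59,480

Book-profits minimum tax:
  Adjusted income: £629,000 + £87,000 + £37,000 + £130,000 = £883,000
  Exemption: 25% × (£883,000 − £460,000) = £105,750 ≥ £21,000, so the exemption is fully phased out
  Base: £883,000 − £0 = £883,000
  £883,000 × 15% = £132,450

Excess of book-profits minimum tax over regular tax: £132,450 − £59,480 = £72,970.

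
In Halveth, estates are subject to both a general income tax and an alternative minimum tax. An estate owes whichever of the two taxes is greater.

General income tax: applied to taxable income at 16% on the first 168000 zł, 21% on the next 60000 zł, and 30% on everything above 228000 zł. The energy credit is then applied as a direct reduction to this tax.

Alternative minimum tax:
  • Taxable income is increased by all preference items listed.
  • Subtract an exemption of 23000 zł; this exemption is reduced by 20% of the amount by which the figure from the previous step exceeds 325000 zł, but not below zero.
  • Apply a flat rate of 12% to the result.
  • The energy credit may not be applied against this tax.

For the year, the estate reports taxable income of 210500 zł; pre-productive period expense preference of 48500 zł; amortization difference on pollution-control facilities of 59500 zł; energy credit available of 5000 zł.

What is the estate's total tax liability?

35460 zł

General income tax:
  168000 zł × 16% = 26880 zł
  42500 zł × 21% = 8925 zł
  → 35805 zł
  Less energy credit 5000 zł → 30805 zł

Alternative minimum tax:
  Adjusted income: 210500 zł + 48500 zł + 59500 zł = 318500 zł
  Exemption: 318500 zł ≤ 325000 zł, so full 23000 zł applies
  Base: 318500 zł − 23000 zł = 295500 zł
  295500 zł × 12% = 35460 zł

35460 zł > 30805 zł, so the alternative minimum tax is the binding amount.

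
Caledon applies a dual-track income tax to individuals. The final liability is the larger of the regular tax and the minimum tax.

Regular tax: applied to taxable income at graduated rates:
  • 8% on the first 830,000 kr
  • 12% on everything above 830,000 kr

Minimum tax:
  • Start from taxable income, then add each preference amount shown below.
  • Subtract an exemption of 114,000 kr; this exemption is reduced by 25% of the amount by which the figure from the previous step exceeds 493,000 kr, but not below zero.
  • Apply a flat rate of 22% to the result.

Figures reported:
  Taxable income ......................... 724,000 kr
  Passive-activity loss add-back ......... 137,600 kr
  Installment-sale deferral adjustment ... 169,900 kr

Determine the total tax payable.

Minimum tax:
  Adjusted income: 724,000 kr + 137,600 kr + 169,900 kr = 1,031,500 kr
  Exemption: 25% × (1,031,500 kr − 493,000 kr) = 134,625 kr ≥ 114,000 kr, so the exemption is fully phased out
  Base: 1,031,500 kr − 0 kr = 1,031,500 kr
  1,031,500 kr × 22% = 226,930 kr

Regular tax:
  724,000 kr × 8% = 57,920 kr

226,930 kr > 57,920 kr, so the minimum tax is the binding amount.

226,930 kr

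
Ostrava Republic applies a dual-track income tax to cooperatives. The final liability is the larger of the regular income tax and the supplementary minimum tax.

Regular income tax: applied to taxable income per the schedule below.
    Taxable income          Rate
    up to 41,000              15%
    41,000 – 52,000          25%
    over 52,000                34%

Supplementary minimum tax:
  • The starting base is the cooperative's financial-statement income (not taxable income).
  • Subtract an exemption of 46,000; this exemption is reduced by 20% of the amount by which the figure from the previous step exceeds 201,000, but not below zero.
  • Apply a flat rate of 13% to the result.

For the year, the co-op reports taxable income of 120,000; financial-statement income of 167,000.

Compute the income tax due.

Regular income tax:
  41,000 × 15% = 6,150
  11,000 × 25% = 2,750
  68,000 × 34% = 23,120
  → 32,020

Supplementary minimum tax:
  Base (financial-statement income): 167,000
  Exemption: 167,000 ≤ 201,000, so full 46,000 applies
  Base: 167,000 − 46,000 = 121,000
  121,000 × 13% = 15,730

32,020 > 15,730, so the regular income tax governs.

32,020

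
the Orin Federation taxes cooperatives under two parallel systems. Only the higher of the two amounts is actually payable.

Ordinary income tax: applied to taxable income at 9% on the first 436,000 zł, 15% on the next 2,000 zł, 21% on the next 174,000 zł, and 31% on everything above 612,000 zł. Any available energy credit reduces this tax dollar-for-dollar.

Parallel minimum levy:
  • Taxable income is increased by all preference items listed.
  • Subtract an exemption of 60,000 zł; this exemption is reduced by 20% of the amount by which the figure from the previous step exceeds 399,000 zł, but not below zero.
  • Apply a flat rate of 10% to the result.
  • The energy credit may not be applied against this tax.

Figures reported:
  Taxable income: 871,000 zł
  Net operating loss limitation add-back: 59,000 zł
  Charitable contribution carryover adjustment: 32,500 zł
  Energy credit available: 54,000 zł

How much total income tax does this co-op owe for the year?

102,370 zł

Parallel minimum levy:
  Adjusted income: 871,000 zł + 59,000 zł + 32,500 zł = 962,500 zł
  Exemption: 20% × (962,500 zł − 399,000 zł) = 112,700 zł ≥ 60,000 zł, so the exemption is fully phased out
  Base: 962,500 zł − 0 zł = 962,500 zł
  962,500 zł × 10% = 96,250 zł

Ordinary income tax:
  436,000 zł × 9% = 39,240 zł
  2,000 zł × 15% = 300 zł
  174,000 zł × 21% = 36,540 zł
  259,000 zł × 31% = 80,290 zł
  → 156,370 zł
  Less energy credit 54,000 zł → 102,370 zł

102,370 zł > 96,250 zł, so the ordinary income tax governs.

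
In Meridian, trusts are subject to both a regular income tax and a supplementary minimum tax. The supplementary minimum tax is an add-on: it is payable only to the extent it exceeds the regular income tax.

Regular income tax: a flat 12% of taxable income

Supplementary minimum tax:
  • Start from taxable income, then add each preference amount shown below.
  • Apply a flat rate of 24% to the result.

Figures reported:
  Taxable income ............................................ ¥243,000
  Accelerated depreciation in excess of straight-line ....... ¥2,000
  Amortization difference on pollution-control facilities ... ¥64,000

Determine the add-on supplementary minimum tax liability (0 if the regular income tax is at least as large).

Supplementary minimum tax:
  Adjusted income: ¥243,000 + ¥2,000 + ¥64,000 = ¥309,000
  ¥309,000 × 24% = ¥74,160

Regular income tax:
  ¥243,000 × 12% = ¥29,160

Excess of supplementary minimum tax over regular income tax: ¥74,160 − ¥29,160 = ¥45,000.

¥45,000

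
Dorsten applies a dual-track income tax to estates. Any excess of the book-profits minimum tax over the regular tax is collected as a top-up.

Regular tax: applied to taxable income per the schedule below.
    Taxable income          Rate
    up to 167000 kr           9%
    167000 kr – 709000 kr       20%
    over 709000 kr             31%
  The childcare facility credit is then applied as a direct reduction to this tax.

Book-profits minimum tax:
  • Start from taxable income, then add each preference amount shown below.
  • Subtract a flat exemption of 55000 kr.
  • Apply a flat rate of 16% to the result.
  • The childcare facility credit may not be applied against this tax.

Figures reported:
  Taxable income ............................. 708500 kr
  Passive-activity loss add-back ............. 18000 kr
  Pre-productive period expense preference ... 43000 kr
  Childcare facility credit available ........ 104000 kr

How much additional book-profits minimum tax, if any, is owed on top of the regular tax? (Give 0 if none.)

94990 kr

Regular tax:
  167000 kr × 9% = 15030 kr
  541500 kr × 20% = 108300 kr
  → 123330 kr
  Less childcare facility credit 104000 kr → 19330 kr

Book-profits minimum tax:
  Adjusted income: 708500 kr + 18000 kr + 43000 kr = 769500 kr
  Less exemption 55000 kr → base 714500 kr
  714500 kr × 16% = 114320 kr

Excess of book-profits minimum tax over regular tax: 114320 kr − 19330 kr = 94990 kr.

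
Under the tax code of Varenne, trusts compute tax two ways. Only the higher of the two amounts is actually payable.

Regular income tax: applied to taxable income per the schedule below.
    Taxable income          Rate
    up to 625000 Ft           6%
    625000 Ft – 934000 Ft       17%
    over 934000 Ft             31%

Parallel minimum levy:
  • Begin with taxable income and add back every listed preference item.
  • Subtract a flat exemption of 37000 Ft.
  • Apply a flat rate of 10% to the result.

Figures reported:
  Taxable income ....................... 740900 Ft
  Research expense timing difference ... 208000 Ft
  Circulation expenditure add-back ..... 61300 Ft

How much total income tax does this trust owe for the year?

97320 Ft

Parallel minimum levy:
  Adjusted income: 740900 Ft + 208000 Ft + 61300 Ft = 1010200 Ft
  Less exemption 37000 Ft → base 973200 Ft
  973200 Ft × 10% = 97320 Ft

Regular income tax:
  625000 Ft × 6% = 37500 Ft
  115900 Ft × 17% = 19703 Ft
  → 57203 Ft

97320 Ft > 57203 Ft, so the parallel minimum levy is the binding amount.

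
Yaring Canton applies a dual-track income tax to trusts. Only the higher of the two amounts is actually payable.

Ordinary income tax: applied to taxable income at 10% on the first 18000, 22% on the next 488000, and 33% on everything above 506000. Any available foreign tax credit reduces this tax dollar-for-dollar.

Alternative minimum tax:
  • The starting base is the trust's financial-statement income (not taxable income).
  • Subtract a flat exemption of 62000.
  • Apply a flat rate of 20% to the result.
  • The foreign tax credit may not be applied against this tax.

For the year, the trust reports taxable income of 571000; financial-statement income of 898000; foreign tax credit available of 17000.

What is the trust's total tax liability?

Ordinary income tax:
  18000 × 10% = 1800
  488000 × 22% = 107360
  65000 × 33% = 21450
  → 130610
  Less foreign tax credit 17000 → 113610

Alternative minimum tax:
  Base (financial-statement income): 898000
  Less exemption 62000 → base 836000
  836000 × 20% = 167200

167200 > 113610, so the alternative minimum tax is the binding amount.

167200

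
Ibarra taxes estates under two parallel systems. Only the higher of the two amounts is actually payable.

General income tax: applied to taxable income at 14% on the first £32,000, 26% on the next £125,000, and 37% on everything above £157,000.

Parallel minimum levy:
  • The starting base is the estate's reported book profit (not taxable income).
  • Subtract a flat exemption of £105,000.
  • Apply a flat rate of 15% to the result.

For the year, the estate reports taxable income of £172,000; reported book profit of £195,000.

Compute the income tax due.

£42,530

Parallel minimum levy:
  Base (reported book profit): £195,000
  Less exemption £105,000 → base £90,000
  £90,000 × 15% = £13,500

General income tax:
  £32,000 × 14% = £4,480
  £125,000 × 26% = £32,500
  £15,000 × 37% = £5,550
  → £42,530

£42,530 > £13,500, so the general income tax governs.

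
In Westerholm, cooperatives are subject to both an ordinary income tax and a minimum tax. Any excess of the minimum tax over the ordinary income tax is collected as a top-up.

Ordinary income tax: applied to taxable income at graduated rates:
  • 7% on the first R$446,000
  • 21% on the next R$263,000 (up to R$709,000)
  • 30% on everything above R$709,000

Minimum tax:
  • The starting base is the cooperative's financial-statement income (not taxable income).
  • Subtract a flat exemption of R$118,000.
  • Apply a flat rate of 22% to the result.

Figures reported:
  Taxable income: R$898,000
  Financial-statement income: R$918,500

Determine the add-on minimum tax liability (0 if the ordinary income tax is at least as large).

Minimum tax:
  Base (financial-statement income): R$918,500
  Less exemption R$118,000 → base R$800,500
  R$800,500 × 22% = R$176,110

Ordinary income tax:
  R$446,000 × 7% = R$31,220
  R$263,000 × 21% = R$55,230
  R$189,000 × 30% = R$56,700
  → R$143,150

Excess of minimum tax over ordinary income tax: R$176,110 − R$143,150 = R$32,960.

R$32,960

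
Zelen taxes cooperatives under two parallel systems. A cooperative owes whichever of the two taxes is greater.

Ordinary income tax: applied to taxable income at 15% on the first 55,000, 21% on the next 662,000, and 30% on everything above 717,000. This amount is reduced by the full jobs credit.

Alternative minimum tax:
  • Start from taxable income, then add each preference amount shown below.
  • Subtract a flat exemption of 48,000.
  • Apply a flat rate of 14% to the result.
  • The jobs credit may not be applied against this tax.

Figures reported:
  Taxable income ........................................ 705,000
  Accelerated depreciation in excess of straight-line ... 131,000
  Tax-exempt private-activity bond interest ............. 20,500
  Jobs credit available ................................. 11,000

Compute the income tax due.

133,750

Alternative minimum tax:
  Adjusted income: 705,000 + 131,000 + 20,500 = 856,500
  Less exemption 48,000 → base 808,500
  808,500 × 14% = 113,190

Ordinary income tax:
  55,000 × 15% = 8,250
  650,000 × 21% = 136,500
  → 144,750
  Less jobs credit 11,000 → 133,750

133,750 > 113,190, so the ordinary income tax governs.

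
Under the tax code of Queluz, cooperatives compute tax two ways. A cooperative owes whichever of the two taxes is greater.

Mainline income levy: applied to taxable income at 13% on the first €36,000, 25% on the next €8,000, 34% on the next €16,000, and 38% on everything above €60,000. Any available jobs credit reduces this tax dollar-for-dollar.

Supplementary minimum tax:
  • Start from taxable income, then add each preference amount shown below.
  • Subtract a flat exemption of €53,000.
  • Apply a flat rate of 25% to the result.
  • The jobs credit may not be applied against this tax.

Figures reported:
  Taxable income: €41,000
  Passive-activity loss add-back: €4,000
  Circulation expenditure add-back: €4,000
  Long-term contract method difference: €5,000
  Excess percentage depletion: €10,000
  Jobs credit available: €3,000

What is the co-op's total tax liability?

Mainline income levy:
  €36,000 × 13% = €4,680
  €5,000 × 25% = €1,250
  → €5,930
  Less jobs credit €3,000 → €2,930

Supplementary minimum tax:
  Adjusted income: €41,000 + €4,000 + €4,000 + €5,000 + €10,000 = €64,000
  Less exemption €53,000 → base €11,000
  €11,000 × 25% = €2,750

€2,930 > €2,750, so the mainline income levy governs.

€2,930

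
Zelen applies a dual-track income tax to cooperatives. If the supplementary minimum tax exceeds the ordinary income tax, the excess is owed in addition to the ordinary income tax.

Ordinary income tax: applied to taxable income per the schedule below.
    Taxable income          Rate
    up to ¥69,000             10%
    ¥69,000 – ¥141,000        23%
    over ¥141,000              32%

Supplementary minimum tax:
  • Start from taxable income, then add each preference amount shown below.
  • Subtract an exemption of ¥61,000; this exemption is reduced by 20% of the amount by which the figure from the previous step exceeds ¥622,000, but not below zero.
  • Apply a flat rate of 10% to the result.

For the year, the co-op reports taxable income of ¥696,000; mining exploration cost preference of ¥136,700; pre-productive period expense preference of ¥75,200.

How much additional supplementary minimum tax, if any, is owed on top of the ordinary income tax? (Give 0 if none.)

Supplementary minimum tax:
  Adjusted income: ¥696,000 + ¥136,700 + ¥75,200 = ¥907,900
  Exemption: ¥61,000 − 20% × (¥907,900 − ¥622,000) = ¥61,000 − ¥57,180 = ¥3,820
  Base: ¥907,900 − ¥3,820 = ¥904,080
  ¥904,080 × 10% = ¥90,408

Ordinary income tax:
  ¥69,000 × 10% = ¥6,900
  ¥72,000 × 23% = ¥16,560
  ¥555,000 × 32% = ¥177,600
  → ¥201,060

¥90,408 ≤ ¥201,060, so no add-on is due.

¥0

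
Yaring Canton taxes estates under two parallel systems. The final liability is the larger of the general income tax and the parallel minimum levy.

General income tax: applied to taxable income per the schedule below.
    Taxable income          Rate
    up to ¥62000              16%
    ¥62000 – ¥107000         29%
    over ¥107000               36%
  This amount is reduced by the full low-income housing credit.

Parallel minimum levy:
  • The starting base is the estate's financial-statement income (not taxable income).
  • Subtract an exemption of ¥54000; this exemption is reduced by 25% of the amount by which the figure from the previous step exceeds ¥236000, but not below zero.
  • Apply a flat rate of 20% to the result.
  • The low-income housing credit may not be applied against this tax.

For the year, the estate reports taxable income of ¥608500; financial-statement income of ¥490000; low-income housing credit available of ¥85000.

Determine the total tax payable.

¥118510

Parallel minimum levy:
  Base (financial-statement income): ¥490000
  Exemption: 25% × (¥490000 − ¥236000) = ¥63500 ≥ ¥54000, so the exemption is fully phased out
  Base: ¥490000 − ¥0 = ¥490000
  ¥490000 × 20% = ¥98000

General income tax:
  ¥62000 × 16% = ¥9920
  ¥45000 × 29% = ¥13050
  ¥501500 × 36% = ¥180540
  → ¥203510
  Less low-income housing credit ¥85000 → ¥118510

¥118510 > ¥98000, so the general income tax governs.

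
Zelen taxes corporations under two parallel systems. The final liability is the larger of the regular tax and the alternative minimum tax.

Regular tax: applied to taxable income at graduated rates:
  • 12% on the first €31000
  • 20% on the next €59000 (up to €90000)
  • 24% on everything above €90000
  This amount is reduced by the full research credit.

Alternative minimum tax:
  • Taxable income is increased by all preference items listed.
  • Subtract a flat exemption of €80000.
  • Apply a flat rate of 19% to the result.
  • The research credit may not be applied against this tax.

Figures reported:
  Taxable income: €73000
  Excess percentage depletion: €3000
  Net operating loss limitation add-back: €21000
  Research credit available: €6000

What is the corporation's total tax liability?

€6120

Alternative minimum tax:
  Adjusted income: €73000 + €3000 + €21000 = €97000
  Less exemption €80000 → base €17000
  €17000 × 19% = €3230

Regular tax:
  €31000 × 12% = €3720
  €42000 × 20% = €8400
  → €12120
  Less research credit €6000 → €6120

€6120 > €3230, so the regular tax governs.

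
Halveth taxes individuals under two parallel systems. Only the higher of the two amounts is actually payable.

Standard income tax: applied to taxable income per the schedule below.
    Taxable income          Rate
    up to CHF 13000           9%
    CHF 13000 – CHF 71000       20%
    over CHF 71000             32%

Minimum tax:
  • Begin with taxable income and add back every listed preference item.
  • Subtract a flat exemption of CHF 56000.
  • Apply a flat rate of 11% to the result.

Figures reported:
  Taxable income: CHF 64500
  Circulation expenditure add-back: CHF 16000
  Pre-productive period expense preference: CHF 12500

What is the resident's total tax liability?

CHF 11470

Minimum tax:
  Adjusted income: CHF 64500 + CHF 16000 + CHF 12500 = CHF 93000
  Less exemption CHF 56000 → base CHF 37000
  CHF 37000 × 11% = CHF 4070

Standard income tax:
  CHF 13000 × 9% = CHF 1170
  CHF 51500 × 20% = CHF 10300
  → CHF 11470

CHF 11470 > CHF 4070, so the standard income tax governs.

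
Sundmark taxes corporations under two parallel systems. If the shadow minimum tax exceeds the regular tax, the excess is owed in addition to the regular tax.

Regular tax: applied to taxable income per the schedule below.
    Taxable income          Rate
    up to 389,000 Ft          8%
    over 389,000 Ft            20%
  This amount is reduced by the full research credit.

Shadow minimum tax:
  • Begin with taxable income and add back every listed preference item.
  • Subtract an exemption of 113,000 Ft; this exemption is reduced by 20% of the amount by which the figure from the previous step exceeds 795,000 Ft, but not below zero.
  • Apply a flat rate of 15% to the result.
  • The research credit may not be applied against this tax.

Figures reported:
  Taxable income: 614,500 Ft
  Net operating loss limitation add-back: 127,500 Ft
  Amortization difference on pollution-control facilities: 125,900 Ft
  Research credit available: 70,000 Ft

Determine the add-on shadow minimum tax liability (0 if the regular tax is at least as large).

109,202 Ft

Shadow minimum tax:
  Adjusted income: 614,500 Ft + 127,500 Ft + 125,900 Ft = 867,900 Ft
  Exemption: 113,000 Ft − 20% × (867,900 Ft − 795,000 Ft) = 113,000 Ft − 14,580 Ft = 98,420 Ft
  Base: 867,900 Ft − 98,420 Ft = 769,480 Ft
  769,480 Ft × 15% = 115,422 Ft

Regular tax:
  389,000 Ft × 8% = 31,120 Ft
  225,500 Ft × 20% = 45,100 Ft
  → 76,220 Ft
  Less research credit 70,000 Ft → 6,220 Ft

Excess of shadow minimum tax over regular tax: 115,422 Ft − 6,220 Ft = 109,202 Ft.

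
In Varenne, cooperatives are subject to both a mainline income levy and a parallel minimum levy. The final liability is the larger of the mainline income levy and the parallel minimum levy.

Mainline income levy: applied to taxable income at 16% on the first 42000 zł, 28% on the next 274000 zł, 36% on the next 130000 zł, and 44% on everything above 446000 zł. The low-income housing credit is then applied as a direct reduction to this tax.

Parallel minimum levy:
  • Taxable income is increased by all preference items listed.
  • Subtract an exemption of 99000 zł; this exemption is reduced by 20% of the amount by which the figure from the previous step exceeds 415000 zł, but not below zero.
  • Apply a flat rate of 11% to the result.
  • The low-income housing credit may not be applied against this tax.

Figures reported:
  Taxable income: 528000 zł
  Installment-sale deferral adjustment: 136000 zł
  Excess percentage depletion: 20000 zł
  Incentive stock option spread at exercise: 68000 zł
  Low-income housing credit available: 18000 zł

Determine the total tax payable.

Parallel minimum levy:
  Adjusted income: 528000 zł + 136000 zł + 20000 zł + 68000 zł = 752000 zł
  Exemption: 99000 zł − 20% × (752000 zł − 415000 zł) = 99000 zł − 67400 zł = 31600 zł
  Base: 752000 zł − 31600 zł = 720400 zł
  720400 zł × 11% = 79244 zł

Mainline income levy:
  42000 zł × 16% = 6720 zł
  274000 zł × 28% = 76720 zł
  130000 zł × 36% = 46800 zł
  82000 zł × 44% = 36080 zł
  → 166320 zł
  Less low-income housing credit 18000 zł → 148320 zł

148320 zł > 79244 zł, so the mainline income levy governs.

148320 zł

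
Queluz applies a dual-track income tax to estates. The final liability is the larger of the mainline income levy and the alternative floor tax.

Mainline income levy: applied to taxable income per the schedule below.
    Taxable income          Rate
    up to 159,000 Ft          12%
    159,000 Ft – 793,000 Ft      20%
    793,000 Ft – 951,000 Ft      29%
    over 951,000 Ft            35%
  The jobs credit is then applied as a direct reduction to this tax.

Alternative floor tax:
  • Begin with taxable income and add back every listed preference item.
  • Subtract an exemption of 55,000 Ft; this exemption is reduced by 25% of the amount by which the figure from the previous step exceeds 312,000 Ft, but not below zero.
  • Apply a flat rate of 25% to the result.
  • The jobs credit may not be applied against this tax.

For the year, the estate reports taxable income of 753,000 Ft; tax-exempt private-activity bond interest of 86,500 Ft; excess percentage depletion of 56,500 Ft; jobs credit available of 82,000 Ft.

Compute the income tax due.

Alternative floor tax:
  Adjusted income: 753,000 Ft + 86,500 Ft + 56,500 Ft = 896,000 Ft
  Exemption: 25% × (896,000 Ft − 312,000 Ft) = 146,000 Ft ≥ 55,000 Ft, so the exemption is fully phased out
  Base: 896,000 Ft − 0 Ft = 896,000 Ft
  896,000 Ft × 25% = 224,000 Ft

Mainline income levy:
  159,000 Ft × 12% = 19,080 Ft
  594,000 Ft × 20% = 118,800 Ft
  → 137,880 Ft
  Less jobs credit 82,000 Ft → 55,880 Ft

224,000 Ft > 55,880 Ft, so the alternative floor tax is the binding amount.

224,000 Ft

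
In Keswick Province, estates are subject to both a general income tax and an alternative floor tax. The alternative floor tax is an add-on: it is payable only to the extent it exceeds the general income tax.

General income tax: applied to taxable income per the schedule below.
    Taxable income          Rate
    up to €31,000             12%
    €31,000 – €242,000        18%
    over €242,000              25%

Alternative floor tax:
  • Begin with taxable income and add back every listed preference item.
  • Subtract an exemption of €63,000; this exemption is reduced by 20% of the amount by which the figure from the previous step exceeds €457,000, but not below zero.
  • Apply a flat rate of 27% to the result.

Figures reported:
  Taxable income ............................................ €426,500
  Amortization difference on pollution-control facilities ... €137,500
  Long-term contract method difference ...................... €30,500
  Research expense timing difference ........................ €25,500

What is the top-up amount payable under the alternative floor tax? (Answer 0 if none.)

€71,367

General income tax:
  €31,000 × 12% = €3,720
  €211,000 × 18% = €37,980
  €184,500 × 25% = €46,125
  → €87,825

Alternative floor tax:
  Adjusted income: €426,500 + €137,500 + €30,500 + €25,500 = €620,000
  Exemption: €63,000 − 20% × (€620,000 − €457,000) = €63,000 − €32,600 = €30,400
  Base: €620,000 − €30,400 = €589,600
  €589,600 × 27% = €159,192

Excess of alternative floor tax over general income tax: €159,192 − €87,825 = €71,367.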